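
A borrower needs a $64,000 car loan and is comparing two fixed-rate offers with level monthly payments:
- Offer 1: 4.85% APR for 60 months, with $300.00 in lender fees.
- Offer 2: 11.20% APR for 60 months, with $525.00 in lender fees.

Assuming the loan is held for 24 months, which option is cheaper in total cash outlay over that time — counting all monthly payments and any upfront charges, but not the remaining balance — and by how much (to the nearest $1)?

Offer 1: monthly rate = 4.85%/12 = 0.0040417; payment = 64,000 × 0.0040417 / (1 − (1+0.0040417)^−60) = $1,203.37.
Offer 2: monthly rate = 11.2%/12 = 0.0093333; payment = 64,000 × 0.0093333 / (1 − (1+0.0093333)^−60) = $1,397.91.
Over 24 months: Offer 1 costs 24 × $1,203.37 + $300.00 = $29,180.88; Offer 2 costs 24 × $1,397.91 + $525.00 = $34,074.84.
Offer 1 is cheaper by $34,074.84 − $29,180.88 = $4,893.96.

Offer 1 by $4,894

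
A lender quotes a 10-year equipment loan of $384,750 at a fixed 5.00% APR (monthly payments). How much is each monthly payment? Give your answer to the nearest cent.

$4,080.87

Monthly rate = 5%/12 = 0.0041667; payment = 384,750 × 0.0041667 / (1 − (1+0.0041667)^−120) = $4,080.87.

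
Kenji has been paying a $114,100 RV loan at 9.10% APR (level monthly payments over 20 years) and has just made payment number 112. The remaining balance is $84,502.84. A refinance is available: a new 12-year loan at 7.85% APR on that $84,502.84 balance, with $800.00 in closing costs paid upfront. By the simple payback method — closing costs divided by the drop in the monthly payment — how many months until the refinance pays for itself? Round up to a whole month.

Current payment = 114,100 × 9.1%/12 / (1 − (1+0.0075833)^−240) = $1,033.94.
Refinanced payment = 84,502.84 × 0.0065417 / (1 − (1+0.0065417)^−144) = $907.77.
Monthly savings = $1,033.94 − $907.77 = $126.17.
Break-even = $800.00 / $126.17 = 6.34 → 7 months.

7 months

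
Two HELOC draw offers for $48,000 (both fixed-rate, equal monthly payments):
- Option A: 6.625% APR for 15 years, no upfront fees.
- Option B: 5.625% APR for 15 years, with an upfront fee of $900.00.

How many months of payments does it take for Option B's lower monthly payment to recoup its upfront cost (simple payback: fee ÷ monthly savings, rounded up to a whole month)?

35 months

Option A: at 6.625% the monthly rate is 0.0055208, so the payment is 48,000 × 0.0055208 / (1 − 1.0055208^−180) = $421.44.
Option B: at 5.625% the monthly rate is 0.0046875, so the payment is 48,000 × 0.0046875 / (1 − 1.0046875^−180) = $395.39.
Monthly savings = $421.44 − $395.39 = $26.05.
Break-even = $900.00 / $26.05 = 34.55 → 35 months.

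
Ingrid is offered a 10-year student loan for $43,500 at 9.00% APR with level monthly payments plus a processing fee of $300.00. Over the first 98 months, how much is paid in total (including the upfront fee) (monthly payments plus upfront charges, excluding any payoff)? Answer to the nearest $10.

$54,300

At 9.00% the monthly rate is 0.0075000, so the payment is 43,500 × 0.0075000 / (1 − 1.0075000^−120) = $551.04.
Total outlay = 98 × $551.04 + $300.00 = $54,301.92.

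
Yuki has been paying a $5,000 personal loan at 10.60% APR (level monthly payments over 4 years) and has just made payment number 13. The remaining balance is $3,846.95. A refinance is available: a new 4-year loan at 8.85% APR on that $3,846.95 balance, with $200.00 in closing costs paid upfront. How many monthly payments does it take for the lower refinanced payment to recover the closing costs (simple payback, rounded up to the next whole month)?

7 months

Current payment = 5,000 × 10.6%/12 / (1 − (1+0.0088333)^−48) = $128.26.
Refinanced payment = 3,846.95 × 0.0073750 / (1 − (1+0.0073750)^−48) = $95.46.
Monthly savings = $128.26 − $95.46 = $32.80.
Break-even = $200.00 / $32.80 = 6.10 → 7 months.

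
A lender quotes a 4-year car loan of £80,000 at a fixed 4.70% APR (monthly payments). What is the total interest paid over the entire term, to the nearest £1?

£7,912

At 4.70% the monthly rate is 0.0039167, so the payment is 80,000 × 0.0039167 / (1 − 1.0039167^−48) = £1,831.49.
Total paid = 48 × £1,831.49 = £87,911.52; interest = £87,911.52 − £80,000 = £7,911.52.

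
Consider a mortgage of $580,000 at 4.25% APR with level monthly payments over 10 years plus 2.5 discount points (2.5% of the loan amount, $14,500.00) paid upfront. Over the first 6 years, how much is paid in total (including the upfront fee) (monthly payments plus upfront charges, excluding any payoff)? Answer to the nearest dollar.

$442,279

At 4.25% the monthly rate is 0.0035417, so the payment is 580,000 × 0.0035417 / (1 − 1.0035417^−120) = $5,941.38.
Total outlay = 72 × $5,941.38 + $14,500.00 = $442,279.36.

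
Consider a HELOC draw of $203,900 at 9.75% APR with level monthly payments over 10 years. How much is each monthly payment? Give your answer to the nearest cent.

At 9.75% the monthly rate is 0.0081250, so the payment is 203,900 × 0.0081250 / (1 − 1.0081250^−120) = $2,666.41.

$2,666.41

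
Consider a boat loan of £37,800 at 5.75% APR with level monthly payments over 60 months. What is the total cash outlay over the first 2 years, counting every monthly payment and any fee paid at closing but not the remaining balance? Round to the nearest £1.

£17,433

At 5.75% the monthly rate is 0.0047917, so the payment is 37,800 × 0.0047917 / (1 − 1.0047917^−60) = £726.39.
Total outlay = 24 × £726.39 = £17,433.36.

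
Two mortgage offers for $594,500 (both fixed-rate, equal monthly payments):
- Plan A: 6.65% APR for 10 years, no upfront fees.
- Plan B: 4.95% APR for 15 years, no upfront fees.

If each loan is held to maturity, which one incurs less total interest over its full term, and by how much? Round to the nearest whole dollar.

Plan A by $27,937

Plan A: at 6.65% the monthly rate is 0.0055417, so the payment is 594,500 × 0.0055417 / (1 − 1.0055417^−120) = $6,795.89.
Total interest on Plan A = 120 × $6,795.89 − $594,500 = $221,006.80.
Plan B: at 4.95% the monthly rate is 0.0041250, so the payment is 594,500 × 0.0041250 / (1 − 1.0041250^−180) = $4,685.80.
Total interest on Plan B = 180 × $4,685.80 − $594,500 = $248,944.00.
Plan A is lower by $27,937.20.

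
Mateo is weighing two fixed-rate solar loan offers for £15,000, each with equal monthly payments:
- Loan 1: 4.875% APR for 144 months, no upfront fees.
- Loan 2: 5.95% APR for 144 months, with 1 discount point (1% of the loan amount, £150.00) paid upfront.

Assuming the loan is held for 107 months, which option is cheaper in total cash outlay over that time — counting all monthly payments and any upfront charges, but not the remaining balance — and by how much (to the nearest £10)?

Loan 1 by £1,030

Loan 1: monthly rate = 4.875%/12 = 0.0040625; payment = 15,000 × 0.0040625 / (1 − (1+0.0040625)^−144) = £137.79.
Loan 2: at 5.95% the monthly rate is 0.0049583, so the payment is 15,000 × 0.0049583 / (1 − 1.0049583^−144) = £145.99.
Over 107 months: Loan 1 costs 107 × £137.79 = £14,743.53; Loan 2 costs 107 × £145.99 + £150.00 = £15,770.93.
Loan 1 is cheaper by £15,770.93 − £14,743.53 = £1,027.40.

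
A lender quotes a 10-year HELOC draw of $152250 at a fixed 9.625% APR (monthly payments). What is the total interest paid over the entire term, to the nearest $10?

$85,410

Monthly rate = 9.625%/12 = 0.0080208; payment = 152,250 × 0.0080208 / (1 − (1+0.0080208)^−120) = $1,980.51.
Total paid = 120 × $1,980.51 = $237,661.20; interest = $237,661.20 − $152,250 = $85,411.20.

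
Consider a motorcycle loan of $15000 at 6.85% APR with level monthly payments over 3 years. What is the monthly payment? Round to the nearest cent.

$462.13

At 6.85% the monthly rate is 0.0057083, so the payment is 15,000 × 0.0057083 / (1 − 1.0057083^−36) = $462.13.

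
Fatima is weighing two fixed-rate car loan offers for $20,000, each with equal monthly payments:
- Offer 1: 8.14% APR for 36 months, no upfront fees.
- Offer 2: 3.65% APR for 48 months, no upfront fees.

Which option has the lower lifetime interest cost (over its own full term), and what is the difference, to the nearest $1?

Offer 2 by $1,083

Offer 1: monthly rate = 8.14%/12 = 0.0067833; payment = 20,000 × 0.0067833 / (1 − (1+0.0067833)^−36) = $628.02.
Total interest on Offer 1 = 36 × $628.02 − $20,000 = $2,608.72.
Offer 2: monthly rate = 3.65%/12 = 0.0030417; payment = 20,000 × 0.0030417 / (1 − (1+0.0030417)^−48) = $448.46.
Total interest on Offer 2 = 48 × $448.46 − $20,000 = $1,526.08.
Offer 2 is lower by $1,082.64.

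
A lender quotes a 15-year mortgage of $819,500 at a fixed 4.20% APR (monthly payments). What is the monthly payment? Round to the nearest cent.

$6,144.20

Monthly rate = 4.2%/12 = 0.0035000; payment = 819,500 × 0.0035000 / (1 − (1+0.0035000)^−180) = $6,144.20.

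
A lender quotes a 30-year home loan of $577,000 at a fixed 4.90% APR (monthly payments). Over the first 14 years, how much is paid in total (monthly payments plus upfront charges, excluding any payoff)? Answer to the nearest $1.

Monthly rate = 4.9%/12 = 0.0040833; payment = 577,000 × 0.0040833 / (1 − (1+0.0040833)^−360) = $3,062.29.
Total outlay = 168 × $3,062.29 = $514,464.72.

$514,465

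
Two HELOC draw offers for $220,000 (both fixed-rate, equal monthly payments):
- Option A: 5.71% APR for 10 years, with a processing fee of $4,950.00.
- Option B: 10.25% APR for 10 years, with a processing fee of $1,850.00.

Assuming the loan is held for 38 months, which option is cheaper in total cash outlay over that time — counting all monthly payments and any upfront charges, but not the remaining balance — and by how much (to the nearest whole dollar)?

Option A: at 5.71% the monthly rate is 0.0047583, so the payment is 220,000 × 0.0047583 / (1 − 1.0047583^−120) = $2,410.54.
Option B: at 10.25% the monthly rate is 0.0085417, so the payment is 220,000 × 0.0085417 / (1 − 1.0085417^−120) = $2,937.86.
Over 38 months: Option A costs 38 × $2,410.54 + $4,950.00 = $96,550.52; Option B costs 38 × $2,937.86 + $1,850.00 = $113,488.68.
Option A is cheaper by $113,488.68 − $96,550.52 = $16,938.16.

Option A by $16,938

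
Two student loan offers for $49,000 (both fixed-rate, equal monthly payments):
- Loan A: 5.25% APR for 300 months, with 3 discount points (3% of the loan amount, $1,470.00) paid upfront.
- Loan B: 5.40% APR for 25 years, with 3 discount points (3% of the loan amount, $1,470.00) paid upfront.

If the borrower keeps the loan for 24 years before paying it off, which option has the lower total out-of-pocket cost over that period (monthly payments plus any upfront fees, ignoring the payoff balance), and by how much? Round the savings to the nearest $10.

Loan A: monthly rate = 5.25%/12 = 0.0043750; payment = 49,000 × 0.0043750 / (1 − (1+0.0043750)^−300) = $293.63.
Loan B: monthly rate = 5.4%/12 = 0.0045000; payment = 49,000 × 0.0045000 / (1 − (1+0.0045000)^−300) = $297.98.
Over 288 months: Loan A costs 288 × $293.63 + $1,470.00 = $86,035.44; Loan B costs 288 × $297.98 + $1,470.00 = $87,288.24.
Loan A is cheaper by $87,288.24 − $86,035.44 = $1,252.80.

Loan A by $1,250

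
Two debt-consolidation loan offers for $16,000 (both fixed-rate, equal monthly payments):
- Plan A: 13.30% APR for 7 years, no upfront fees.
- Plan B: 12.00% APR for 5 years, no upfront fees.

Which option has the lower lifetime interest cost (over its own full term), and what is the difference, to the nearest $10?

Plan B by $3,320

Plan A: monthly rate = 13.3%/12 = 0.0110833; payment = 16,000 × 0.0110833 / (1 − (1+0.0110833)^−84) = $293.69.
Total interest on Plan A = 84 × $293.69 − $16,000 = $8,669.96.
Plan B: monthly rate = 12%/12 = 0.0100000; payment = 16,000 × 0.0100000 / (1 − (1+0.0100000)^−60) = $355.91.
Total interest on Plan B = 60 × $355.91 − $16,000 = $5,354.60.
Plan B is lower by $3,315.36.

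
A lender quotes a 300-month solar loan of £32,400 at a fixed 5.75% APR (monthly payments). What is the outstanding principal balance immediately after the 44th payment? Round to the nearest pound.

£30,027

With monthly rate i = 5.75%/12 = 0.0047917, the balance after k of n payments is P · [(1+i)^n − (1+i)^k] / [(1+i)^n − 1].
(1+0.0047917)^300 = 4.19572837 and (1+0.0047917)^44 = 1.23408502, so the balance is 32,400 × (4.19572837 − 1.23408502) / (4.19572837 − 1) = £30,026.72.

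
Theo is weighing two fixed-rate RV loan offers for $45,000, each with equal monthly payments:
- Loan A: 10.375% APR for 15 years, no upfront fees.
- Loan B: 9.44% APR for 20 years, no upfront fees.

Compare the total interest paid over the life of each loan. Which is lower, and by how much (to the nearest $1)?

Loan A: monthly rate = 10.375%/12 = 0.0086458; payment = 45,000 × 0.0086458 / (1 − (1+0.0086458)^−180) = $493.95.
Total interest on Loan A = 180 × $493.95 − $45,000 = $43,911.00.
Loan B: monthly rate = 9.44%/12 = 0.0078667; payment = 45,000 × 0.0078667 / (1 − (1+0.0078667)^−240) = $417.70.
Total interest on Loan B = 240 × $417.70 − $45,000 = $55,248.00.
Loan A is lower by $11,337.00.

Loan A by $11,337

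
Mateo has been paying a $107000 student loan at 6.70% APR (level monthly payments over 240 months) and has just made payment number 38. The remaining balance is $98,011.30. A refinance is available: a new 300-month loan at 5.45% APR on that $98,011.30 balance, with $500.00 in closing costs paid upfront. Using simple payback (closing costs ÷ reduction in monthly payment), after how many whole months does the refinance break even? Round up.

3 months

Current payment = 107,000 × 6.7%/12 / (1 − (1+0.0055833)^−240) = $810.41.
Refinanced payment = 98,011.30 × 0.0045417 / (1 − (1+0.0045417)^−300) = $598.95.
Monthly savings = $810.41 − $598.95 = $211.46.
Break-even = $500.00 / $211.46 = 2.36 → 3 months.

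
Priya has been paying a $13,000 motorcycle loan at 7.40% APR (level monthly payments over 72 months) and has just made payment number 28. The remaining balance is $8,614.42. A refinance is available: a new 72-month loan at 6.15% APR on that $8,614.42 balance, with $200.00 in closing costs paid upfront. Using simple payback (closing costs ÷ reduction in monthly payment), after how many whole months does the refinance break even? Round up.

Current payment = 13,000 × 7.4%/12 / (1 − (1+0.0061667)^−72) = $224.14.
Refinanced payment = 8,614.42 × 0.0051250 / (1 − (1+0.0051250)^−72) = $143.38.
Monthly savings = $224.14 − $143.38 = $80.76.
Break-even = $200.00 / $80.76 = 2.48 → 3 months.

3 months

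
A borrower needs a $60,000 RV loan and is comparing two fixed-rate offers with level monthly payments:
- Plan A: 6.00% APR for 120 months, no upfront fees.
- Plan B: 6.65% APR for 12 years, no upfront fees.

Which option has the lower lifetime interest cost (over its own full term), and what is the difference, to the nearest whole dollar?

Plan A: monthly rate = 6%/12 = 0.0050000; payment = 60,000 × 0.0050000 / (1 − (1+0.0050000)^−120) = $666.12.
Total interest on Plan A = 120 × $666.12 − $60,000 = $19,934.40.
Plan B: at 6.65% the monthly rate is 0.0055417, so the payment is 60,000 × 0.0055417 / (1 − 1.0055417^−144) = $605.89.
Total interest on Plan B = 144 × $605.89 − $60,000 = $27,248.16.
Plan A is lower by $7,313.76.

Plan A by $7,314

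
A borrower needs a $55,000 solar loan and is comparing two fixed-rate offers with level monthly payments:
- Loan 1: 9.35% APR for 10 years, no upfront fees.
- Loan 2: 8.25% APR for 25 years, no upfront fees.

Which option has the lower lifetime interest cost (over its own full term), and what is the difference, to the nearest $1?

Loan 1 by $45,233

Loan 1: monthly rate = 9.35%/12 = 0.0077917; payment = 55,000 × 0.0077917 / (1 − (1+0.0077917)^−120) = $707.18.
Total interest on Loan 1 = 120 × $707.18 − $55,000 = $29,861.60.
Loan 2: at 8.25% the monthly rate is 0.0068750, so the payment is 55,000 × 0.0068750 / (1 − 1.0068750^−300) = $433.65.
Total interest on Loan 2 = 300 × $433.65 − $55,000 = $75,095.00.
Loan 1 is lower by $45,233.40.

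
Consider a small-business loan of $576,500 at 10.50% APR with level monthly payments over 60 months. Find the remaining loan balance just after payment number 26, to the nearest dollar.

With monthly rate i = 10.5%/12 = 0.0087500, the balance after k of n payments is P · [(1+i)^n − (1+i)^k] / [(1+i)^n − 1].
(1+0.0087500)^60 = 1.68660298 and (1+0.0087500)^26 = 1.25421572, so the balance is 576,500 × (1.68660298 − 1.25421572) / (1.68660298 − 1) = $363,050.06.

$363,050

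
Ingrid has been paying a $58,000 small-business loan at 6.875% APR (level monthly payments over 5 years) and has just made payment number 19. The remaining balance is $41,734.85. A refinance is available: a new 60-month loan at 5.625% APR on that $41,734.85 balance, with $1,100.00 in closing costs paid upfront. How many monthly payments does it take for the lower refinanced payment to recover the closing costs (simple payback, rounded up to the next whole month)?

4 months

Current payment = 58,000 × 6.875%/12 / (1 − (1+0.0057292)^−60) = $1,145.05.
Refinanced payment = 41,734.85 × 0.0046875 / (1 − (1+0.0046875)^−60) = $799.59.
Monthly savings = $1,145.05 − $799.59 = $345.46.
Break-even = $1,100.00 / $345.46 = 3.18 → 4 months.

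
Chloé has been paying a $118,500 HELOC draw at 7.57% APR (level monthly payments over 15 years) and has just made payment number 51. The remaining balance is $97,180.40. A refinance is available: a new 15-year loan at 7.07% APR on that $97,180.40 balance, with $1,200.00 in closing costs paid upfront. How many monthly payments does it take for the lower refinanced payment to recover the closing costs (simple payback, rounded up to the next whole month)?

Current payment = 118,500 × 7.57%/12 / (1 − (1+0.0063083)^−180) = $1,103.23.
Refinanced payment = 97,180.40 × 0.0058917 / (1 − (1+0.0058917)^−180) = $877.29.
Monthly savings = $1,103.23 − $877.29 = $225.94.
Break-even = $1,200.00 / $225.94 = 5.31 → 6 months.

6 months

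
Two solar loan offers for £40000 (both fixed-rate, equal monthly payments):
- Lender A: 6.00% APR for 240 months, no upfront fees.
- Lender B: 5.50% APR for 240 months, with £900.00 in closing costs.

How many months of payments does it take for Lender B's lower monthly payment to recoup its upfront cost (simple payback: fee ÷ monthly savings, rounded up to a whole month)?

79 months

Lender A: at 6.00% the monthly rate is 0.0050000, so the payment is 40,000 × 0.0050000 / (1 − 1.0050000^−240) = £286.57.
Lender B: monthly rate = 5.5%/12 = 0.0045833; payment = 40,000 × 0.0045833 / (1 − (1+0.0045833)^−240) = £275.15.
Monthly savings = £286.57 − £275.15 = £11.42.
Break-even = £900.00 / £11.42 = 78.81 → 79 months.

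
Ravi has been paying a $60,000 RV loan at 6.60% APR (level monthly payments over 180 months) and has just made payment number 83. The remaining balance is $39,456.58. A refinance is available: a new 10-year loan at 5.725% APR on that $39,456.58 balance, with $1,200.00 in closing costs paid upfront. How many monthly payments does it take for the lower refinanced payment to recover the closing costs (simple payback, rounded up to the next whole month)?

Current payment = 60,000 × 6.6%/12 / (1 − (1+0.0055000)^−180) = $525.97.
Refinanced payment = 39,456.58 × 0.0047708 / (1 − (1+0.0047708)^−120) = $432.62.
Monthly savings = $525.97 − $432.62 = $93.35.
Break-even = $1,200.00 / $93.35 = 12.85 → 13 months.

13 months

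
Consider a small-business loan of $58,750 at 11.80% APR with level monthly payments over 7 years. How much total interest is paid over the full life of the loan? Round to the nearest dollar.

At 11.80% the monthly rate is 0.0098333, so the payment is 58,750 × 0.0098333 / (1 − 1.0098333^−84) = $1,030.82.
Total paid = 84 × $1,030.82 = $86,588.88; interest = $86,588.88 − $58,750 = $27,838.88.

$27,839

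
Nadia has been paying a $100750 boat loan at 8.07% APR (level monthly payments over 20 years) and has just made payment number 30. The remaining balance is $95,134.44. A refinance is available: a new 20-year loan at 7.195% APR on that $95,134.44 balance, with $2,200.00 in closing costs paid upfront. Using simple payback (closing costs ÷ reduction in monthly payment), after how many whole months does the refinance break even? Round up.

Current payment = 100,750 × 8.07%/12 / (1 − (1+0.0067250)^−240) = $847.11.
Refinanced payment = 95,134.44 × 0.0059958 / (1 − (1+0.0059958)^−240) = $748.75.
Monthly savings = $847.11 − $748.75 = $98.36.
Break-even = $2,200.00 / $98.36 = 22.37 → 23 months.

23 months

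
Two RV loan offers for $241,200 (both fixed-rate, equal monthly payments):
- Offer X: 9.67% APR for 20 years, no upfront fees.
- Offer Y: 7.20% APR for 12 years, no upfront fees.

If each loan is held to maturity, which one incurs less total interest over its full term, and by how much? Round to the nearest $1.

Offer Y by $185,135

Offer X: at 9.67% the monthly rate is 0.0080583, so the payment is 241,200 × 0.0080583 / (1 − 1.0080583^−240) = $2,275.14.
Total interest on Offer X = 240 × $2,275.14 − $241,200 = $304,833.60.
Offer Y: monthly rate = 7.2%/12 = 0.0060000; payment = 241,200 × 0.0060000 / (1 − (1+0.0060000)^−144) = $2,506.24.
Total interest on Offer Y = 144 × $2,506.24 − $241,200 = $119,698.56.
Offer Y is lower by $185,135.04.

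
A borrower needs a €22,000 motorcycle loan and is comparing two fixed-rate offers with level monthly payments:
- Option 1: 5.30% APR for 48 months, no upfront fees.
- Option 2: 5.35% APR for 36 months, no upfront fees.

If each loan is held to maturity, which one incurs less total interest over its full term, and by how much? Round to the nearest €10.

Option 2 by €600

Option 1: monthly rate = 5.3%/12 = 0.0044167; payment = 22,000 × 0.0044167 / (1 − (1+0.0044167)^−48) = €509.64.
Total interest on Option 1 = 48 × €509.64 − €22,000 = €2,462.72.
Option 2: monthly rate = 5.35%/12 = 0.0044583; payment = 22,000 × 0.0044583 / (1 − (1+0.0044583)^−36) = €662.82.
Total interest on Option 2 = 36 × €662.82 − €22,000 = €1,861.52.
Option 2 is lower by €601.20.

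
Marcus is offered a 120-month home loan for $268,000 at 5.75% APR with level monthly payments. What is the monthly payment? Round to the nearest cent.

$2,941.82

Monthly rate = 5.75%/12 = 0.0047917; payment = 268,000 × 0.0047917 / (1 − (1+0.0047917)^−120) = $2,941.82.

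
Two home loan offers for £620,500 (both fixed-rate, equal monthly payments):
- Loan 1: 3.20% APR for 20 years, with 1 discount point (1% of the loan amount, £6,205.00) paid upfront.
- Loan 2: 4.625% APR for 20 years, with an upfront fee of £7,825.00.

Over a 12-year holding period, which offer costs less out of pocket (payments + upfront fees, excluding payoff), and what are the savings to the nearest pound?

Loan 1: monthly rate = 3.2%/12 = 0.0026667; payment = 620,500 × 0.0026667 / (1 − (1+0.0026667)^−240) = £3,503.73.
Loan 2: at 4.625% the monthly rate is 0.0038542, so the payment is 620,500 × 0.0038542 / (1 − 1.0038542^−240) = £3,967.58.
Over 144 months: Loan 1 costs 144 × £3,503.73 + £6,205.00 = £510,742.12; Loan 2 costs 144 × £3,967.58 + £7,825.00 = £579,156.52.
Loan 1 is cheaper by £579,156.52 − £510,742.12 = £68,414.40.

Loan 1 by £68,414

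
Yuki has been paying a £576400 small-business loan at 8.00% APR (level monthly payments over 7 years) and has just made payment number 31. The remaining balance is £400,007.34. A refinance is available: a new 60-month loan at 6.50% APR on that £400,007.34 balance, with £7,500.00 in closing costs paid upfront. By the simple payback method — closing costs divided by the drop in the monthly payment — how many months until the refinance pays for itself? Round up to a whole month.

7 months

Current payment = 576,400 × 8%/12 / (1 − (1+0.0066667)^−84) = £8,983.89.
Refinanced payment = 400,007.34 × 0.0054167 / (1 − (1+0.0054167)^−60) = £7,826.60.
Monthly savings = £8,983.89 − £7,826.60 = £1,157.29.
Break-even = £7,500.00 / £1,157.29 = 6.48 → 7 months.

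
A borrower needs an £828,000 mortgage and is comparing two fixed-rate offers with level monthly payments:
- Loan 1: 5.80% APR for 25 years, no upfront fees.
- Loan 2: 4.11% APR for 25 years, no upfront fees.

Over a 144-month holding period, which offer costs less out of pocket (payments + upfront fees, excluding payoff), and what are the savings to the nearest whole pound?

Loan 1: monthly rate = 5.8%/12 = 0.0048333; payment = 828,000 × 0.0048333 / (1 − (1+0.0048333)^−300) = £5,234.05.
Loan 2: monthly rate = 4.11%/12 = 0.0034250; payment = 828,000 × 0.0034250 / (1 − (1+0.0034250)^−300) = £4,420.94.
Over 144 months: Loan 1 costs 144 × £5,234.05 = £753,703.20; Loan 2 costs 144 × £4,420.94 = £636,615.36.
Loan 2 is cheaper by £753,703.20 − £636,615.36 = £117,087.84.

Loan 2 by £117,088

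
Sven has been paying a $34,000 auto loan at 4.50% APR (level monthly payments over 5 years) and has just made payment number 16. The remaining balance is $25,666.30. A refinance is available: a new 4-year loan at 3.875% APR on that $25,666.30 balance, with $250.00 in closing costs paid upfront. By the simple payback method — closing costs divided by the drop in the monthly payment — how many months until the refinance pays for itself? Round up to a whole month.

5 months

Current payment = 34,000 × 4.5%/12 / (1 − (1+0.0037500)^−60) = $633.86.
Refinanced payment = 25,666.30 × 0.0032292 / (1 − (1+0.0032292)^−48) = $578.09.
Monthly savings = $633.86 − $578.09 = $55.77.
Break-even = $250.00 / $55.77 = 4.48 → 5 months.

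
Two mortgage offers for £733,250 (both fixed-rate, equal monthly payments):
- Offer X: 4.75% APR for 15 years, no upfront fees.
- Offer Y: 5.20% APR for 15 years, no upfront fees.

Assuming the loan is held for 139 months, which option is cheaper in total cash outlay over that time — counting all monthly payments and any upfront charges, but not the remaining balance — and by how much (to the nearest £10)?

Offer X by £23,870

Offer X: at 4.75% the monthly rate is 0.0039583, so the payment is 733,250 × 0.0039583 / (1 − 1.0039583^−180) = £5,703.45.
Offer Y: at 5.20% the monthly rate is 0.0043333, so the payment is 733,250 × 0.0043333 / (1 − 1.0043333^−180) = £5,875.17.
Over 139 months: Offer X costs 139 × £5,703.45 = £792,779.55; Offer Y costs 139 × £5,875.17 = £816,648.63.
Offer X is cheaper by £816,648.63 − £792,779.55 = £23,869.08.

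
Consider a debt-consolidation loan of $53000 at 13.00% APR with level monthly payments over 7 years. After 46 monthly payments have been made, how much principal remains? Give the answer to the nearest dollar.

$29,903

With monthly rate i = 13%/12 = 0.0108333, the balance after k of n payments is P · [(1+i)^n − (1+i)^k] / [(1+i)^n − 1].
(1+0.0108333)^84 = 2.47219432 and (1+0.0108333)^46 = 1.64157043, so the balance is 53,000 × (2.47219432 − 1.64157043) / (2.47219432 − 1) = $29,903.03.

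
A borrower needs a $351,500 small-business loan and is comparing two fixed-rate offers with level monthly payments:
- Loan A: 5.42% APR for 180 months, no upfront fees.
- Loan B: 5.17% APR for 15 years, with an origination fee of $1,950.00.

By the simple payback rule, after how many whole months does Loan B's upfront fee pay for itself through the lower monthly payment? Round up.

Loan A: monthly rate = 5.42%/12 = 0.0045167; payment = 351,500 × 0.0045167 / (1 − (1+0.0045167)^−180) = $2,857.15.
Loan B: at 5.17% the monthly rate is 0.0043083, so the payment is 351,500 × 0.0043083 / (1 − 1.0043083^−180) = $2,810.87.
Monthly savings = $2,857.15 − $2,810.87 = $46.28.
Break-even = $1,950.00 / $46.28 = 42.13 → 43 months.

43 months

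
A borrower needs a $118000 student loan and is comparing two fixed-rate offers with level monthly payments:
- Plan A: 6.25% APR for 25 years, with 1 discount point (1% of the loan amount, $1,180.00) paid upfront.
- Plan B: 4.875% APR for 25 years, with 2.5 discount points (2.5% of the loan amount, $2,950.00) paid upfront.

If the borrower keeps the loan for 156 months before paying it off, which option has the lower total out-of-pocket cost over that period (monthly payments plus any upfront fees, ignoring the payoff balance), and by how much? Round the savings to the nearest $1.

Plan A: monthly rate = 6.25%/12 = 0.0052083; payment = 118,000 × 0.0052083 / (1 − (1+0.0052083)^−300) = $778.41.
Plan B: at 4.875% the monthly rate is 0.0040625, so the payment is 118,000 × 0.0040625 / (1 − 1.0040625^−300) = $681.25.
Over 156 months: Plan A costs 156 × $778.41 + $1,180.00 = $122,611.96; Plan B costs 156 × $681.25 + $2,950.00 = $109,225.00.
Plan B is cheaper by $122,611.96 − $109,225.00 = $13,386.96.

Plan B by $13,387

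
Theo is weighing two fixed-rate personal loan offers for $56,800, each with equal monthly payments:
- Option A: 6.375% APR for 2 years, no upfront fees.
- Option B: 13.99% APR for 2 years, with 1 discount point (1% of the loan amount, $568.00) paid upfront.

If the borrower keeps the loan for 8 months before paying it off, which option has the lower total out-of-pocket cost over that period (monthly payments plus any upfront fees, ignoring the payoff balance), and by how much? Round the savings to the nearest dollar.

Option A: at 6.375% the monthly rate is 0.0053125, so the payment is 56,800 × 0.0053125 / (1 − 1.0053125^−24) = $2,527.02.
Option B: monthly rate = 13.99%/12 = 0.0116583; payment = 56,800 × 0.0116583 / (1 − (1+0.0116583)^−24) = $2,726.86.
Over 8 months: Option A costs 8 × $2,527.02 = $20,216.16; Option B costs 8 × $2,726.86 + $568.00 = $22,382.88.
Option A is cheaper by $22,382.88 − $20,216.16 = $2,166.72.

Option A by $2,167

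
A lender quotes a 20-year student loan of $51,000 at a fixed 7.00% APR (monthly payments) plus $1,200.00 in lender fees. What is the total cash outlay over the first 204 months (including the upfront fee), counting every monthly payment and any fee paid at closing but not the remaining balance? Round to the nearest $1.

Monthly rate = 7%/12 = 0.0058333; payment = 51,000 × 0.0058333 / (1 − (1+0.0058333)^−240) = $395.40.
Total outlay = 204 × $395.40 + $1,200.00 = $81,861.60.

$81,862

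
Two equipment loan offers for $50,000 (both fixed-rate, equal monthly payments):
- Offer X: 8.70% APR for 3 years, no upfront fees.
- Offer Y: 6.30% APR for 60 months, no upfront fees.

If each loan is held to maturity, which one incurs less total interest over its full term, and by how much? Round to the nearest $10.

Offer X: monthly rate = 8.7%/12 = 0.0072500; payment = 50,000 × 0.0072500 / (1 − (1+0.0072500)^−36) = $1,583.01.
Total interest on Offer X = 36 × $1,583.01 − $50,000 = $6,988.36.
Offer Y: at 6.30% the monthly rate is 0.0052500, so the payment is 50,000 × 0.0052500 / (1 − 1.0052500^−60) = $973.63.
Total interest on Offer Y = 60 × $973.63 − $50,000 = $8,417.80.
Offer X is lower by $1,429.44.

Offer X by $1,430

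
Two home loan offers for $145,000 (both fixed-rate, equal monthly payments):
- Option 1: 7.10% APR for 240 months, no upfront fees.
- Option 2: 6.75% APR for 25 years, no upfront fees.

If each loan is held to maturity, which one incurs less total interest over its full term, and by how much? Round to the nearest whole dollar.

Option 1 by $28,650

Option 1: at 7.10% the monthly rate is 0.0059167, so the payment is 145,000 × 0.0059167 / (1 − 1.0059167^−240) = $1,132.90.
Total interest on Option 1 = 240 × $1,132.90 − $145,000 = $126,896.00.
Option 2: monthly rate = 6.75%/12 = 0.0056250; payment = 145,000 × 0.0056250 / (1 − (1+0.0056250)^−300) = $1,001.82.
Total interest on Option 2 = 300 × $1,001.82 − $145,000 = $155,546.00.
Option 1 is lower by $28,650.00.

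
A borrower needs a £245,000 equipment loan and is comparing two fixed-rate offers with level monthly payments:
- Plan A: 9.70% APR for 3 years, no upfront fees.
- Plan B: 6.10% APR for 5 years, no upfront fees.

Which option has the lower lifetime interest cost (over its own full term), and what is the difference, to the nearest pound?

Plan A by £1,520

Plan A: at 9.70% the monthly rate is 0.0080833, so the payment is 245,000 × 0.0080833 / (1 − 1.0080833^−36) = £7,871.00.
Total interest on Plan A = 36 × £7,871.00 − £245,000 = £38,356.00.
Plan B: monthly rate = 6.1%/12 = 0.0050833; payment = 245,000 × 0.0050833 / (1 − (1+0.0050833)^−60) = £4,747.94.
Total interest on Plan B = 60 × £4,747.94 − £245,000 = £39,876.40.
Plan A is lower by £1,520.40.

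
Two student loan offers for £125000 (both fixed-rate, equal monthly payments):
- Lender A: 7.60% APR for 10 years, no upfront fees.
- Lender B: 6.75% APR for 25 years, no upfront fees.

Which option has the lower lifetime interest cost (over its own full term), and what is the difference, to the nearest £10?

Lender A: at 7.60% the monthly rate is 0.0063333, so the payment is 125,000 × 0.0063333 / (1 − 1.0063333^−120) = £1,490.30.
Total interest on Lender A = 120 × £1,490.30 − £125,000 = £53,836.00.
Lender B: at 6.75% the monthly rate is 0.0056250, so the payment is 125,000 × 0.0056250 / (1 − 1.0056250^−300) = £863.64.
Total interest on Lender B = 300 × £863.64 − £125,000 = £134,092.00.
Lender A is lower by £80,256.00.

Lender A by £80,260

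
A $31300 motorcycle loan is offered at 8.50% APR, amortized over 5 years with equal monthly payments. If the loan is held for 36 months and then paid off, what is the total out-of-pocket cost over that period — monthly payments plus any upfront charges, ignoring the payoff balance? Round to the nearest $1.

Monthly rate = 8.5%/12 = 0.0070833; payment = 31,300 × 0.0070833 / (1 − (1+0.0070833)^−60) = $642.17.
Total outlay = 36 × $642.17 = $23,118.12.

$23,118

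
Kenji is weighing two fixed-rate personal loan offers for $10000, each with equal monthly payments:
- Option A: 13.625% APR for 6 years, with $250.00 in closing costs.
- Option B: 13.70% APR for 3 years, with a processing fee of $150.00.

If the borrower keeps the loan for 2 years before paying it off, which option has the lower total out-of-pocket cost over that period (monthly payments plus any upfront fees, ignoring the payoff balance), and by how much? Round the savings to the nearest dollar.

Option A by $3,170

Option A: monthly rate = 13.625%/12 = 0.0113542; payment = 10,000 × 0.0113542 / (1 − (1+0.0113542)^−72) = $204.05.
Option B: at 13.70% the monthly rate is 0.0114167, so the payment is 10,000 × 0.0114167 / (1 − 1.0114167^−36) = $340.32.
Over 24 months: Option A costs 24 × $204.05 + $250.00 = $5,147.20; Option B costs 24 × $340.32 + $150.00 = $8,317.68.
Option A is cheaper by $8,317.68 − $5,147.20 = $3,170.48.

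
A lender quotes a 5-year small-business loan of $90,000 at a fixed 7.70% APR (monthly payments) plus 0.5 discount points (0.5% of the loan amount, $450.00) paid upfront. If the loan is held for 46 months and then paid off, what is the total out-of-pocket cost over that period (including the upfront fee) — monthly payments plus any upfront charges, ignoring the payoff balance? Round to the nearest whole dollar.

$83,801

At 7.70% the monthly rate is 0.0064167, so the payment is 90,000 × 0.0064167 / (1 − 1.0064167^−60) = $1,811.98.
Total outlay = 46 × $1,811.98 + $450.00 = $83,801.08.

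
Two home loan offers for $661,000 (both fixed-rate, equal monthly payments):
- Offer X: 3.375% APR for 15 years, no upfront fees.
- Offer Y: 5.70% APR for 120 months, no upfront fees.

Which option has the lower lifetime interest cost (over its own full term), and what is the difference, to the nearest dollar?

Offer X: at 3.375% the monthly rate is 0.0028125, so the payment is 661,000 × 0.0028125 / (1 − 1.0028125^−180) = $4,684.90.
Total interest on Offer X = 180 × $4,684.90 − $661,000 = $182,282.00.
Offer Y: at 5.70% the monthly rate is 0.0047500, so the payment is 661,000 × 0.0047500 / (1 − 1.0047500^−120) = $7,239.27.
Total interest on Offer Y = 120 × $7,239.27 − $661,000 = $207,712.40.
Offer X is lower by $25,430.40.

Offer X by $25,430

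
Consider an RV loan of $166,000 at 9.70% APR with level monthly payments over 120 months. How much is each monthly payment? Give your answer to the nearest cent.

$2,166.22

Monthly rate = 9.7%/12 = 0.0080833; payment = 166,000 × 0.0080833 / (1 − (1+0.0080833)^−120) = $2,166.22.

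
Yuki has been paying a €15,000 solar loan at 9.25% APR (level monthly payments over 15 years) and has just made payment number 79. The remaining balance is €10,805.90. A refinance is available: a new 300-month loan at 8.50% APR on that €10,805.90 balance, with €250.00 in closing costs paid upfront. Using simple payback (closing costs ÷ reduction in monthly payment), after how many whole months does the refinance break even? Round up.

4 months

Current payment = 15,000 × 9.25%/12 / (1 − (1+0.0077083)^−180) = €154.38.
Refinanced payment = 10,805.90 × 0.0070833 / (1 − (1+0.0070833)^−300) = €87.01.
Monthly savings = €154.38 − €87.01 = €67.37.
Break-even = €250.00 / €67.37 = 3.71 → 4 months.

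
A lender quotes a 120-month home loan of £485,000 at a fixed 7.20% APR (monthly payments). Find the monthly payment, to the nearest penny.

£5,681.38

Monthly rate = 7.2%/12 = 0.0060000; payment = 485,000 × 0.0060000 / (1 − (1+0.0060000)^−120) = £5,681.38.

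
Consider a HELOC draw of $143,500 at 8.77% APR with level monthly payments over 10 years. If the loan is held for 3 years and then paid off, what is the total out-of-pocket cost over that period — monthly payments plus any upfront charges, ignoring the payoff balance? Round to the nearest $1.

At 8.77% the monthly rate is 0.0073083, so the payment is 143,500 × 0.0073083 / (1 − 1.0073083^−120) = $1,799.98.
Total outlay = 36 × $1,799.98 = $64,799.28.

$64,799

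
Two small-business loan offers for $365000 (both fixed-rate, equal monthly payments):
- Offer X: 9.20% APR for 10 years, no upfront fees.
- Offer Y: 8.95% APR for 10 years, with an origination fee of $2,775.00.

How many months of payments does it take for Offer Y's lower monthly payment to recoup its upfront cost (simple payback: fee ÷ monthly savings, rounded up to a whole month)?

Offer X: at 9.20% the monthly rate is 0.0076667, so the payment is 365,000 × 0.0076667 / (1 − 1.0076667^−120) = $4,663.27.
Offer Y: at 8.95% the monthly rate is 0.0074583, so the payment is 365,000 × 0.0074583 / (1 − 1.0074583^−120) = $4,613.79.
Monthly savings = $4,663.27 − $4,613.79 = $49.48.
Break-even = $2,775.00 / $49.48 = 56.08 → 57 months.

57 months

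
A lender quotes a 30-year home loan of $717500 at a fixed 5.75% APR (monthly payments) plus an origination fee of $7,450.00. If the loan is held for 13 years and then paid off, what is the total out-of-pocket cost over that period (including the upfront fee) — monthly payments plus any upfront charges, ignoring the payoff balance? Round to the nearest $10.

$660,640

Monthly rate = 5.75%/12 = 0.0047917; payment = 717,500 × 0.0047917 / (1 − (1+0.0047917)^−360) = $4,187.14.
Total outlay = 156 × $4,187.14 + $7,450.00 = $660,643.84.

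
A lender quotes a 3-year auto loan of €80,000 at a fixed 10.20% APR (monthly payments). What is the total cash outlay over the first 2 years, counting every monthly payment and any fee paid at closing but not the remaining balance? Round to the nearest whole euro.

€62,133

Monthly rate = 10.2%/12 = 0.0085000; payment = 80,000 × 0.0085000 / (1 − (1+0.0085000)^−36) = €2,588.89.
Total outlay = 24 × €2,588.89 = €62,133.36.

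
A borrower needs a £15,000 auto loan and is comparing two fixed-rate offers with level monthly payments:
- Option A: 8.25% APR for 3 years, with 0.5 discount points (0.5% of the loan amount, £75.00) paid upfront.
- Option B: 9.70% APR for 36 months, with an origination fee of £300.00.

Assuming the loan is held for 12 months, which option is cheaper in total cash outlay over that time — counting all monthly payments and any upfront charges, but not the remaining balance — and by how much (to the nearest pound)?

Option A by £346

Option A: monthly rate = 8.25%/12 = 0.0068750; payment = 15,000 × 0.0068750 / (1 − (1+0.0068750)^−36) = £471.78.
Option B: at 9.70% the monthly rate is 0.0080833, so the payment is 15,000 × 0.0080833 / (1 − 1.0080833^−36) = £481.90.
Over 12 months: Option A costs 12 × £471.78 + £75.00 = £5,736.36; Option B costs 12 × £481.90 + £300.00 = £6,082.80.
Option A is cheaper by £6,082.80 − £5,736.36 = £346.44.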